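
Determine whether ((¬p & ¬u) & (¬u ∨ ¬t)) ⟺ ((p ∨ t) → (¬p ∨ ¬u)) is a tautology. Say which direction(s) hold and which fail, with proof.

Forward direction. Assume the antecedent. If t is true, the antecedent forces (t = T, p = F, u = F), and (p ∨ t) → (¬p ∨ ¬u) holds there. If t is false, the antecedent forces (t = F, p = F, u = F), and (p ∨ t) → (¬p ∨ ¬u) holds there. Either way (p ∨ t) → (¬p ∨ ¬u) holds.

Converse. This fails. Under t = F, p = T, u = F, the left side is false but the right side is true.

Only the forward direction holds.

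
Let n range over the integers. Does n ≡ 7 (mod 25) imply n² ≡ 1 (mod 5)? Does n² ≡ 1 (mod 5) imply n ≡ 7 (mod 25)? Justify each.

Both directions fail.

(⟹) This fails: take n = 7. Then 7 ≡ 7 (mod 25), but 7² = 49 ≡ 4 (mod 5), not 1.

(⟸) This fails: take n = 1. Then 1² = 1 ≡ 1 (mod 5), yet 1 ≡ 1 (mod 25), not 7.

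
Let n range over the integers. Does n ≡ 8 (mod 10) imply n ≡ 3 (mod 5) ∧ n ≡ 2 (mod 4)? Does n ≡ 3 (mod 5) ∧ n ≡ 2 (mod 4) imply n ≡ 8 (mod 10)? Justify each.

Forward direction. This fails: n = 8 gives 8 ≡ 8 (mod 10) but 8 ≡ 0 (mod 4), so the conjunction on the right does not hold.

Converse. If n ≡ 3 (mod 5) and n ≡ 2 (mod 4), then by the Chinese remainder theorem n ≡ 18 (mod 20). Since 18 ≡ 8 (mod 10) and 10 ∣ 20, we get n ≡ 8 (mod 10).

The forward direction fails; the converse holds.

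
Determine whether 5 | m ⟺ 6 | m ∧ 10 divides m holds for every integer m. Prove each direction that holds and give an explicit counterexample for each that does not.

Only the converse holds.

(→) This fails: take m = 5. Certainly 5 ∣ 5, but 6 ∤ 5.

(←) Suppose 6 ∣ m and 10 ∣ m. Any common multiple of 6 and 10 is a multiple of their lcm; here lcm(6, 10) = 6·10/gcd(6, 10) = 60/2 = 30, so 30 ∣ m. Since 5 ∣ 30, it follows that 5 ∣ m.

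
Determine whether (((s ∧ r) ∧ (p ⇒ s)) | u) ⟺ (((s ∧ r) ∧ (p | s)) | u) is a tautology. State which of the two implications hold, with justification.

The biconditional holds.

(←) Assume the antecedent. If u is true, ((s ∧ r) ∧ (p ⇒ s)) | u reduces to true regardless of the other variables. If u is false, the antecedent forces (u = F, r = T, p = F, s = T) or (u = F, r = T, p = T, s = T), and ((s ∧ r) ∧ (p ⇒ s)) | u holds there. Either way ((s ∧ r) ∧ (p ⇒ s)) | u holds.

(→) Assume the antecedent. If u is true, ((s ∧ r) ∧ (p | s)) | u reduces to true regardless of the other variables. If u is false, the antecedent forces (u = F, r = T, p = F, s = T) or (u = F, r = T, p = T, s = T), and ((s ∧ r) ∧ (p | s)) | u holds there. Either way ((s ∧ r) ∧ (p | s)) | u holds.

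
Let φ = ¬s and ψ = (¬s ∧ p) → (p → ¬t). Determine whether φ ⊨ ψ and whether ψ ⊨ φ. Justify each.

(⟹) This fails. Under p = T, t = T, s = F, the left side is true but the right side is false.

(⟸) This fails. Under p = F, t = F, s = T, the left side is false but the right side is true.

Neither direction holds.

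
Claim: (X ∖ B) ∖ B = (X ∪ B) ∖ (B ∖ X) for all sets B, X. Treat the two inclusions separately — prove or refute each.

(⟸) This inclusion fails. Take B = {1}, X = {1}; then 1 ∈ (X ∪ B) ∖ (B ∖ X) but 1 ∉ (X ∖ B) ∖ B.

(⟹) Let x ∈ (X ∖ B) ∖ B. Then x ∈ X and x ∉ B, from which x ∈ (X ∪ B) ∖ (B ∖ X).

Only the forward inclusion holds.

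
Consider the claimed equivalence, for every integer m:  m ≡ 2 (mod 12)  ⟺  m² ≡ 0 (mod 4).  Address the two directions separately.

(⟹) Suppose m ≡ 2 (mod 12). Then m² ≡ 2² = 4 (mod 12), and since 4 ∣ 12, also m² ≡ 0 (mod 4).

(⟸) This fails: take m = 0. Then 0² = 0 ≡ 0 (mod 4), yet 0 ≡ 0 (mod 12), not 2.

Not equivalent: only (⇒) holds.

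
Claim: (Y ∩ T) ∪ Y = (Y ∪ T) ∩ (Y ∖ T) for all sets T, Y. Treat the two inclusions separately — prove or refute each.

(⊆) fails; (⊇) holds.

(⟸) Let x ∈ (Y ∪ T) ∩ (Y ∖ T). Then x ∈ Y and x ∉ T, from which x ∈ (Y ∩ T) ∪ Y.

(⟹) This inclusion fails. Take T = {1}, Y = {1}; then 1 ∈ (Y ∩ T) ∪ Y but 1 ∉ (Y ∪ T) ∩ (Y ∖ T).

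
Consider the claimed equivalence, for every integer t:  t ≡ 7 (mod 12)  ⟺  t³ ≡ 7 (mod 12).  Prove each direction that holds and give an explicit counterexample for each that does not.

The biconditional holds.

(⟹) Suppose t ≡ 7 (mod 12). Write t = 12j + 7. Then (12j + 7)³ = 1728j³ + 3024j² + 1764j + 343 = 12(144j³ + 252j² + 147j + 28) + 7, so t³ ≡ 7 (mod 12).

(⟸) For the converse, argue contrapositively. If t ≢ 7 (mod 12), then t is congruent to one of 0, 1, 2, 3, 4, 5, 6, 8, 9, 10, 11 modulo 12, and these give t³ ≡ 0, 1, 8, 3, 4, 5, 0, 8, 9, 4, 11 respectively — never 7.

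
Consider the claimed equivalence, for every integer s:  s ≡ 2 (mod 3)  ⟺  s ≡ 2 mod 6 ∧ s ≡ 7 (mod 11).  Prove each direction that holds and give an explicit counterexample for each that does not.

[⇒] This fails: s = 2 gives 2 ≡ 2 (mod 3) but 2 ≡ 2 (mod 11), so the conjunction on the right does not hold.

[⇐] Conversely, if s ≡ 2 (mod 6) and s ≡ 7 (mod 11), then by the Chinese remainder theorem s ≡ 62 (mod 66). Since 62 ≡ 2 (mod 3) and 3 ∣ 66, we get s ≡ 2 (mod 3).

The forward direction fails; the converse holds.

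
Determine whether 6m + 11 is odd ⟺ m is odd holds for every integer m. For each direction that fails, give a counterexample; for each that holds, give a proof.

Only the converse holds.

(⟹) This fails: take m = 4. Then 6m + 11 = 35, which is odd, yet m = 4 is even, not odd.

(⟸) Suppose m is odd. Since 6 is even, 6m is even for every m, so 6m + 11 has the same parity as 11, which is odd. Hence 6m + 11 is odd.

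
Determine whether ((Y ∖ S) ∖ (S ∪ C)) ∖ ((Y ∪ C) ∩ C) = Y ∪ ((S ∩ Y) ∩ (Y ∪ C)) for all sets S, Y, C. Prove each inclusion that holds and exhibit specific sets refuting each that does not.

Forward inclusion. Let x ∈ ((Y ∖ S) ∖ (S ∪ C)) ∖ ((Y ∪ C) ∩ C). Then x ∈ Y and x ∉ S, C, from which x ∈ Y ∪ ((S ∩ Y) ∩ (Y ∪ C)).

Reverse inclusion. This inclusion fails. Take S = {1}, Y = {1}, C = ∅; then 1 ∈ Y ∪ ((S ∩ Y) ∩ (Y ∪ C)) but 1 ∉ ((Y ∖ S) ∖ (S ∪ C)) ∖ ((Y ∪ C) ∩ C).

(⊆) holds; (⊇) fails.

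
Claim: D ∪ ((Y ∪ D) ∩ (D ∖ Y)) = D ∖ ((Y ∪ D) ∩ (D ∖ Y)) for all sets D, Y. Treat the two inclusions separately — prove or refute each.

(⟹) This inclusion fails. Take D = {1}, Y = ∅; then 1 ∈ D ∪ ((Y ∪ D) ∩ (D ∖ Y)) but 1 ∉ D ∖ ((Y ∪ D) ∩ (D ∖ Y)).

(⟸) Let x ∈ D ∖ ((Y ∪ D) ∩ (D ∖ Y)). Then x ∈ D ∩ Y, from which x ∈ D ∪ ((Y ∪ D) ∩ (D ∖ Y)).

Only the reverse inclusion holds.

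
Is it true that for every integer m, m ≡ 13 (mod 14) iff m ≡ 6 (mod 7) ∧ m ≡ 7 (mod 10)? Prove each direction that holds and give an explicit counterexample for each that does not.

Forward direction. This fails: m = 69 gives 69 ≡ 13 (mod 14) but 69 ≡ 9 (mod 10), so the conjunction on the right does not hold.

Converse. If m ≡ 6 (mod 7) and m ≡ 7 (mod 10), then by the Chinese remainder theorem m ≡ 27 (mod 70). Since 27 ≡ 13 (mod 14) and 14 ∣ 70, we get m ≡ 13 (mod 14).

(⇒) fails; (⇐) holds.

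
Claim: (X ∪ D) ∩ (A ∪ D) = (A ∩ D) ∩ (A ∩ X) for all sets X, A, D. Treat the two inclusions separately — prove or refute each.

(⟹) This inclusion fails. Take X = {1}, A = {1}, D = ∅; then 1 ∈ (X ∪ D) ∩ (A ∪ D) but 1 ∉ (A ∩ D) ∩ (A ∩ X).

(⟸) Let x ∈ (A ∩ D) ∩ (A ∩ X). Then x ∈ X ∩ A ∩ D, from which x ∈ (X ∪ D) ∩ (A ∪ D).

(⊆) fails; (⊇) holds.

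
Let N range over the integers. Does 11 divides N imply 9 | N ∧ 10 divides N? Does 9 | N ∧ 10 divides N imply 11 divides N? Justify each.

(⇒) This fails: take N = 11. Certainly 11 ∣ 11, but 9 ∤ 11.

(⇐) This fails: take N = 90. Both 9 ∣ 90 and 10 ∣ 90, yet 90 is not a multiple of 11 (since 90 = 8·11 + 2), so 11 ∤ 90.

Neither implication holds.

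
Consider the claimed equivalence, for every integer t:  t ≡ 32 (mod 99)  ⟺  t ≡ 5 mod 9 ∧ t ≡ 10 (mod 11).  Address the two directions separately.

The biconditional holds.

(→) Suppose t ≡ 32 (mod 99); write t = 99j + 32. Since 9 ∣ 99, reducing mod 9 gives t ≡ 32 ≡ 5 (mod 9); since 11 ∣ 99, reducing mod 11 gives t ≡ 32 ≡ 10 (mod 11).

(←) Conversely, if t ≡ 5 (mod 9) and t ≡ 10 (mod 11), then by the Chinese remainder theorem t ≡ 32 (mod 99). This is exactly t ≡ 32 (mod 99).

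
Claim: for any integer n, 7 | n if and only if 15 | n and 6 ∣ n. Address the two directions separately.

Both directions fail.

Forward direction. This fails: take n = 7. Certainly 7 ∣ 7, but 15 ∤ 7.

Converse. This fails: take n = 30. Both 15 ∣ 30 and 6 ∣ 30, yet 30 is not a multiple of 7 (since 30 = 4·7 + 2), so 7 ∤ 30.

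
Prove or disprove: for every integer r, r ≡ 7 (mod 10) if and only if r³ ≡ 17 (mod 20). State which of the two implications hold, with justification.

[⇒] This fails: take r = 7. Then 7 ≡ 7 (mod 10), but 7³ = 343 ≡ 3 (mod 20), not 17.

[⇐] This fails: take r = 13. Then 13³ = 2197 ≡ 17 (mod 20), yet 13 ≡ 3 (mod 10), not 7.

Neither direction holds.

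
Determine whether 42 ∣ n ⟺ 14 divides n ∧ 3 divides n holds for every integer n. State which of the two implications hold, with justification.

(⇒) If 42 ∣ n, write n = 42q. Since 42 = 3·14, n = 14·(3q), so 14 ∣ n; and since 42 = 14·3, n = 3·(14q), so 3 ∣ n.

(⇐) Suppose 14 ∣ n and 3 ∣ n. Any common multiple of 14 and 3 is a multiple of their lcm; here gcd(14, 3) = 1, so lcm(14, 3) = 14·3 = 42, so 42 ∣ n.

The biconditional holds.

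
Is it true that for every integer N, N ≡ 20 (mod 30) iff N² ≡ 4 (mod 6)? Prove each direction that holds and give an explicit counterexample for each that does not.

Not equivalent: only (⇒) holds.

Forward direction. Suppose N ≡ 20 (mod 30). Then N² ≡ 20² = 400 (mod 30), and since 6 ∣ 30, also N² ≡ 4 (mod 6).

Converse. This fails: take N = 2. Then 2² = 4 ≡ 4 (mod 6), yet 2 ≡ 2 (mod 30), not 20.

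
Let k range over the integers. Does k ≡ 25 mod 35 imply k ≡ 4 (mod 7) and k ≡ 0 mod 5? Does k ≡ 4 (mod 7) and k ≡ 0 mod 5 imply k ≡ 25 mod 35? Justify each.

(⟹) Suppose k ≡ 25 (mod 35); write k = 35j + 25. Since 7 ∣ 35, reducing mod 7 gives k ≡ 25 ≡ 4 (mod 7); since 5 ∣ 35, reducing mod 5 gives k ≡ 25 ≡ 0 (mod 5).

(⟸) Conversely, if k ≡ 4 (mod 7) and k ≡ 0 (mod 5), then by the Chinese remainder theorem k ≡ 25 (mod 35). This is exactly k ≡ 25 (mod 35).

Both directions hold.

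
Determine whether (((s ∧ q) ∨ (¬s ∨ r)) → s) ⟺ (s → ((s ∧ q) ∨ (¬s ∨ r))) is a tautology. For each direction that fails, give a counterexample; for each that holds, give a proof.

Forward direction. This fails. Under q = F, r = F, s = T, the left side is true but the right side is false.

Converse. This fails. Under q = F, r = F, s = F, the left side is false but the right side is true.

Neither direction holds.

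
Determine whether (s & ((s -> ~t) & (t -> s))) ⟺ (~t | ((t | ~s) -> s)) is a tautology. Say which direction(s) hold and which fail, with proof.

(⇒) holds; (⇐) fails.

(⟹) Assume the antecedent. If s is true, ~t | ((t | ~s) -> s) reduces to true regardless of the other variables. If s is false, the antecedent cannot hold. Either way ~t | ((t | ~s) -> s) holds.

(⟸) This fails. Under s = F, t = F, the left side is false but the right side is true.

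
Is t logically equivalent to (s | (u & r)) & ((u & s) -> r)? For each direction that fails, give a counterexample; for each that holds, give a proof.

(⟹) This fails. Under t = T, s = F, u = F, r = F, the left side is true but the right side is false.

(⟸) This fails. Under t = F, s = T, u = F, r = F, the left side is false but the right side is true.

Neither implication holds.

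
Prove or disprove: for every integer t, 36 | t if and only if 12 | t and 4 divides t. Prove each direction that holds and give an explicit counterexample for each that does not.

(⟹) If 36 ∣ t, write t = 36q. Since 36 = 3·12, t = 12·(3q), so 12 ∣ t; and since 36 = 9·4, t = 4·(9q), so 4 ∣ t.

(⟸) This fails: take t = 12. Both 12 ∣ 12 and 4 ∣ 12, yet 12 is not a multiple of 36 (since 12 = 0·36 + 12), so 36 ∤ 12.

(⇒) holds; (⇐) fails.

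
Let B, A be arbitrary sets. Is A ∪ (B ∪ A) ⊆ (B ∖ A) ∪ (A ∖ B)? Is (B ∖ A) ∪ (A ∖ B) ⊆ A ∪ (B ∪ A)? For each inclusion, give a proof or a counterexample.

The sets are not equal: only the reverse inclusion holds.

(⟹) This inclusion fails. Take B = {1}, A = {1}; then 1 ∈ A ∪ (B ∪ A) but 1 ∉ (B ∖ A) ∪ (A ∖ B).

(⟸) Let x ∈ (B ∖ A) ∪ (A ∖ B). Then either x ∈ B and x ∉ A; or x ∈ A and x ∉ B. In each case x ∈ A ∪ (B ∪ A), so (B ∖ A) ∪ (A ∖ B) ⊆ A ∪ (B ∪ A).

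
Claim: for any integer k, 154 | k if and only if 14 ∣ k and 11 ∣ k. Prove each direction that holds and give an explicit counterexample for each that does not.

Forward direction. If 154 ∣ k, write k = 154q. Since 154 = 11·14, k = 14·(11q), so 14 ∣ k; and since 154 = 14·11, k = 11·(14q), so 11 ∣ k.

Converse. Suppose 14 ∣ k and 11 ∣ k. Any common multiple of 14 and 11 is a multiple of their lcm; here gcd(14, 11) = 1, so lcm(14, 11) = 14·11 = 154, so 154 ∣ k.

Equivalent; both directions hold.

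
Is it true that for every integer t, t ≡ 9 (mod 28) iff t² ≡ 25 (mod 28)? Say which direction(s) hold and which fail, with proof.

Only the forward implication holds.

(←) This fails: take t = 5. Then 5² = 25 ≡ 25 (mod 28), yet 5 ≡ 5 (mod 28), not 9.

(→) Suppose t ≡ 9 (mod 28). Write t = 28j + 9. Then (28j + 9)² = 784j² + 504j + 81 = 28(28j² + 18j + 2) + 25, so t² ≡ 25 (mod 28).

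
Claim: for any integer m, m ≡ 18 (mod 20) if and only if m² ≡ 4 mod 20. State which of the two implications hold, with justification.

(⇒) Suppose m ≡ 18 (mod 20). Write m = 20j + 18. Then (20j + 18)² = 400j² + 720j + 324 = 20(20j² + 36j + 16) + 4, so m² ≡ 4 (mod 20).

(⇐) This fails: take m = 2. Then 2² = 4 ≡ 4 (mod 20), yet 2 ≡ 2 (mod 20), not 18.

Only the forward implication holds.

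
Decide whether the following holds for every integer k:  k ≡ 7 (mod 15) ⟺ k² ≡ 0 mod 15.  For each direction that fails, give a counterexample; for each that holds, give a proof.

Both directions fail.

(→) This fails: take k = 7. Then 7 ≡ 7 (mod 15), but 7² = 49 ≡ 4 (mod 15), not 0.

(←) This fails: take k = 0. Then 0² = 0 ≡ 0 (mod 15), yet 0 ≡ 0 (mod 15), not 7.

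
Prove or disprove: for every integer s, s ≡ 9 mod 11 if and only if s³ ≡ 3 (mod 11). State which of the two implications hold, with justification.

Forward direction. Suppose s ≡ 9 mod 11. Write s = 11j + 9. Then (11j + 9)³ = 1331j³ + 3267j² + 2673j + 729 = 11(121j³ + 297j² + 243j + 66) + 3, so s³ ≡ 3 (mod 11).

Converse. For the converse, argue contrapositively. If s ≢ 9 (mod 11), then s is congruent to one of 0, 1, 2, 3, 4, 5, 6, 7, 8, 10 modulo 11, and these give s³ ≡ 0, 1, 8, 5, 9, 4, 7, 2, 6, 10 respectively — never 3.

Both directions hold; the statement is true.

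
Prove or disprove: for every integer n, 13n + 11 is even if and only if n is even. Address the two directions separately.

Both directions fail.

[⇒] This fails: n = 1 gives 13n + 11 = 24, which is even, but 1 is odd, not even.

[⇐] This also fails: n = 4 is even, but 13n + 11 = 63 is odd, not even.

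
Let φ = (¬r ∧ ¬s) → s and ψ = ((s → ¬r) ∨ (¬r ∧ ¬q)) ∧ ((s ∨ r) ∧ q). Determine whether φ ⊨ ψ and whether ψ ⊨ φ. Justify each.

(⟹) This fails. Under s = T, r = F, q = F, the left side is true but the right side is false.

(⟸) Assume the antecedent. If s is true, (¬r ∧ ¬s) → s reduces to true regardless of the other variables. If s is false, the antecedent forces (s = F, r = T, q = T), and (¬r ∧ ¬s) → s holds there. Either way (¬r ∧ ¬s) → s holds.

Only the reverse direction holds.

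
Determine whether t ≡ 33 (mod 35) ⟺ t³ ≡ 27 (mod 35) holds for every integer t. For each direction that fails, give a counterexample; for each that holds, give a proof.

Only the forward direction holds.

(⟸) This fails: take t = 3. Then 3³ = 27 ≡ 27 (mod 35), yet 3 ≡ 3 (mod 35), not 33.

(⟹) Suppose t ≡ 33 (mod 35). Write t = 35j + 33. Then (35j + 33)³ = 42875j³ + 121275j² + 114345j + 35937 = 35(1225j³ + 3465j² + 3267j + 1026) + 27, so t³ ≡ 27 (mod 35).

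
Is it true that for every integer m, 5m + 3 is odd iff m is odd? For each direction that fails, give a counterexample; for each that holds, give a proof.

(⇒) This fails: m = 0 gives 5m + 3 = 3, which is odd, but 0 is even, not odd.

(⇐) This also fails: m = 3 is odd, but 5m + 3 = 18 is even, not odd.

Neither implication holds.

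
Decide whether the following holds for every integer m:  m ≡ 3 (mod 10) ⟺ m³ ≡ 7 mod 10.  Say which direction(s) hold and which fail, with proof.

Both implications hold.

Forward direction. Suppose m ≡ 3 (mod 10). Write m = 10j + 3. Then (10j + 3)³ = 1000j³ + 900j² + 270j + 27 = 10(100j³ + 90j² + 27j + 2) + 7, so m³ ≡ 7 (mod 10).

Converse. Suppose m³ ≡ 7 (mod 10). The only residue r in {0, …, 9} with r³ ≡ 7 (mod 10) is r = 3, so m ≡ 3 (mod 10).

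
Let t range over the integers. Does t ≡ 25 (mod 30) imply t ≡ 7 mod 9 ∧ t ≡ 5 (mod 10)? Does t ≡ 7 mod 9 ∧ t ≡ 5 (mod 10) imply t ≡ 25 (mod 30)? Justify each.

Only the reverse direction holds.

(⟸) If t ≡ 7 (mod 9) and t ≡ 5 (mod 10), then by the Chinese remainder theorem t ≡ 25 (mod 90). Since 25 ≡ 25 (mod 30) and 30 ∣ 90, we get t ≡ 25 (mod 30).

(⟹) This fails: t = 85 gives 85 ≡ 25 (mod 30) but 85 ≡ 4 (mod 9), so the conjunction on the right does not hold.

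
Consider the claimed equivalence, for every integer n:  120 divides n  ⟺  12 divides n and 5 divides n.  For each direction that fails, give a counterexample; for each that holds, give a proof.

Only the forward direction holds.

[⇒] If 120 ∣ n, write n = 120q. Since 120 = 10·12, n = 12·(10q), so 12 ∣ n; and since 120 = 24·5, n = 5·(24q), so 5 ∣ n.

[⇐] This fails: take n = 60. Both 12 ∣ 60 and 5 ∣ 60, yet 60 is not a multiple of 120 (since 60 = 0·120 + 60), so 120 ∤ 60.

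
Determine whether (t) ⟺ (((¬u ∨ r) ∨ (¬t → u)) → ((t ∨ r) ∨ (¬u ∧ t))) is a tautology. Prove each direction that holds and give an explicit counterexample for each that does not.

Only the forward direction holds.

Forward direction. Assume the antecedent. If u is true, the antecedent forces (u = T, t = T, r = F) or (u = T, t = T, r = T), and the consequent holds there. If u is false, the antecedent forces (u = F, t = T, r = F) or (u = F, t = T, r = T), and the consequent holds there. Either way the consequent holds.

Converse. This fails. Under u = F, t = F, r = T, the left side is false but the right side is true.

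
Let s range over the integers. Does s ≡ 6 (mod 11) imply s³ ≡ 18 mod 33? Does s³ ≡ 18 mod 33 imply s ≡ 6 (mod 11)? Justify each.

Only the reverse direction holds.

(⇒) This fails: take s = 17. Then 17 ≡ 6 (mod 11), but 17³ = 4913 ≡ 29 (mod 33), not 18.

(⇐) Conversely, the residues r modulo 33 with r³ ≡ 18 (mod 33) are exactly {6}, and each is ≡ 6 (mod 11).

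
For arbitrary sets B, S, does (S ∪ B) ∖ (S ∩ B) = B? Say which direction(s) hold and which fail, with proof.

Both inclusions fail.

(⊆) This inclusion fails. Take B = ∅, S = {1}; then 1 ∈ (S ∪ B) ∖ (S ∩ B) but 1 ∉ B.

(⊇) This inclusion fails. Take B = {1}, S = {1}; then 1 ∈ B but 1 ∉ (S ∪ B) ∖ (S ∩ B).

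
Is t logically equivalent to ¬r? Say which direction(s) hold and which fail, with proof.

(⇒) This fails. Under t = T, r = T, the left side is true but the right side is false.

(⇐) This fails. Under t = F, r = F, the left side is false but the right side is true.

Neither direction holds.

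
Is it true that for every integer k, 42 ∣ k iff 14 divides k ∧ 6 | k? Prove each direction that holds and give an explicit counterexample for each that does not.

Equivalent; both directions hold.

[⇒] If 42 ∣ k, write k = 42q. Since 42 = 3·14, k = 14·(3q), so 14 ∣ k; and since 42 = 7·6, k = 6·(7q), so 6 ∣ k.

[⇐] Suppose 14 ∣ k and 6 ∣ k. Any common multiple of 14 and 6 is a multiple of their lcm; here lcm(14, 6) = 14·6/gcd(14, 6) = 84/2 = 42, so 42 ∣ k.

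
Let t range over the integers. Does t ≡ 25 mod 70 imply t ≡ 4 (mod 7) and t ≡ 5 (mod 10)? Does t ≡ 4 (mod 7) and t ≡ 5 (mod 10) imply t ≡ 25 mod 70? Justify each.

(⇒) Suppose t ≡ 25 (mod 70); write t = 70j + 25. Since 7 ∣ 70, reducing mod 7 gives t ≡ 25 ≡ 4 (mod 7); since 10 ∣ 70, reducing mod 10 gives t ≡ 25 ≡ 5 (mod 10).

(⇐) Conversely, if t ≡ 4 (mod 7) and t ≡ 5 (mod 10), then by the Chinese remainder theorem t ≡ 25 (mod 70). This is exactly t ≡ 25 (mod 70).

Equivalent; both directions hold.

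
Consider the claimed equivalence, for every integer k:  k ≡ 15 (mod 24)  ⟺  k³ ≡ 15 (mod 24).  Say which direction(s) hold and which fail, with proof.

Both directions hold.

(⟹) Suppose k ≡ 15 (mod 24). Write k = 24j + 15. Then (24j + 15)³ = 13824j³ + 25920j² + 16200j + 3375 = 24(576j³ + 1080j² + 675j + 140) + 15, so k³ ≡ 15 (mod 24).

(⟸) Conversely, suppose k³ ≡ 15 (mod 24). The only residue r in {0, …, 23} with r³ ≡ 15 (mod 24) is r = 15, so k ≡ 15 (mod 24).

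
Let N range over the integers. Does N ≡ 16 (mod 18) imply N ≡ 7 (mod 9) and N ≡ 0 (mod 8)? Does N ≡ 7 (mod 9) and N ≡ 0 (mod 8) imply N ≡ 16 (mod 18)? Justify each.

Not equivalent: only (⇐) holds.

(→) This fails: N = 34 gives 34 ≡ 16 (mod 18) but 34 ≡ 2 (mod 8), so the conjunction on the right does not hold.

(←) Conversely, if N ≡ 7 (mod 9) and N ≡ 0 (mod 8), then by the Chinese remainder theorem N ≡ 16 (mod 72). Since 16 ≡ 16 (mod 18) and 18 ∣ 72, we get N ≡ 16 (mod 18).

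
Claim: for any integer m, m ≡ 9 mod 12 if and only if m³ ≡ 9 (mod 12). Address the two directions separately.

The biconditional holds.

[⇒] Suppose m ≡ 9 mod 12. Write m = 12j + 9. Then (12j + 9)³ = 1728j³ + 3888j² + 2916j + 729 = 12(144j³ + 324j² + 243j + 60) + 9, so m³ ≡ 9 (mod 12).

[⇐] Conversely, suppose m³ ≡ 9 (mod 12). The only residue r in {0, …, 11} with r³ ≡ 9 (mod 12) is r = 9, so m ≡ 9 (mod 12).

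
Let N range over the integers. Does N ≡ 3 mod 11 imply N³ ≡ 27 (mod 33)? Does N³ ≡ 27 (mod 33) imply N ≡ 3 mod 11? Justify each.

Forward direction. This fails: take N = 14. Then 14 ≡ 3 (mod 11), but 14³ = 2744 ≡ 5 (mod 33), not 27.

Converse. The residues r modulo 33 with r³ ≡ 27 (mod 33) are exactly {3}, and each is ≡ 3 (mod 11).

Only the reverse direction holds.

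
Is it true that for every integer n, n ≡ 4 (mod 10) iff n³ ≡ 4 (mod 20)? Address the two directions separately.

[⇐] The residues r modulo 20 with r³ ≡ 4 (mod 20) are exactly {4, 14}, and each is ≡ 4 (mod 10).

[⇒] Suppose n ≡ 4 (mod 10). Working modulo 20, n ∈ {4, 14}; for each such r, r³ ≡ 4 (mod 20).

Both implications hold.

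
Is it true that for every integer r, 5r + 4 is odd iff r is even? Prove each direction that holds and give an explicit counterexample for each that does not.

Both directions fail.

Forward direction. This fails: r = 1 gives 5r + 4 = 9, which is odd, but 1 is odd, not even.

Converse. This also fails: r = 0 is even, but 5r + 4 = 4 is even, not odd.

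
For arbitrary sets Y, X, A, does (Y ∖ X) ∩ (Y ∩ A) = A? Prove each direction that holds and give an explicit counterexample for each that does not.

Only the forward inclusion holds.

Forward inclusion. Let x ∈ (Y ∖ X) ∩ (Y ∩ A). Then x ∈ Y ∩ A and x ∉ X, from which x ∈ A.

Reverse inclusion. This inclusion fails. Take Y = ∅, X = ∅, A = {1}; then 1 ∈ A but 1 ∉ (Y ∖ X) ∩ (Y ∩ A).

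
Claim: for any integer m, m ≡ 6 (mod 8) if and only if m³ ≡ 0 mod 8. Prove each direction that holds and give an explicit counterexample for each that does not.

Not equivalent: only (⇒) holds.

Converse. This fails: take m = 0. Then 0³ = 0 ≡ 0 (mod 8), yet 0 ≡ 0 (mod 8), not 6.

Forward direction. Suppose m ≡ 6 (mod 8). Write m = 8j + 6. Then (8j + 6)³ = 512j³ + 1152j² + 864j + 216 = 8(64j³ + 144j² + 108j + 27) + 0, so m³ ≡ 0 (mod 8).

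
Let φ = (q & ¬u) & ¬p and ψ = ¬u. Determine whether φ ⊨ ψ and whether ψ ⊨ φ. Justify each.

Not equivalent: only (⇒) holds.

(⇒) Assume the antecedent. If p is true, the antecedent cannot hold. If p is false, the antecedent forces (p = F, q = T, u = F), and ¬u holds there. Either way ¬u holds.

(⇐) This fails. Under p = F, q = F, u = F, the left side is false but the right side is true.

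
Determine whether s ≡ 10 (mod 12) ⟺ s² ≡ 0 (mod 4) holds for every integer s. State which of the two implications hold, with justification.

[⇐] This fails: take s = 0. Then 0² = 0 ≡ 0 (mod 4), yet 0 ≡ 0 (mod 12), not 10.

[⇒] Suppose s ≡ 10 (mod 12). Then s² ≡ 10² = 100 (mod 12), and since 4 ∣ 12, also s² ≡ 0 (mod 4).

(⇒) holds; (⇐) fails.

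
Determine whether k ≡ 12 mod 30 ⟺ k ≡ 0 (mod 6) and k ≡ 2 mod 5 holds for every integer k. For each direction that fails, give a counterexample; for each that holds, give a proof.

(→) Suppose k ≡ 12 (mod 30); write k = 30j + 12. Since 6 ∣ 30, reducing mod 6 gives k ≡ 12 ≡ 0 (mod 6); since 5 ∣ 30, reducing mod 5 gives k ≡ 12 ≡ 2 (mod 5).

(←) Conversely, if k ≡ 0 (mod 6) and k ≡ 2 (mod 5), then by the Chinese remainder theorem k ≡ 12 (mod 30). This is exactly k ≡ 12 (mod 30).

Both directions hold.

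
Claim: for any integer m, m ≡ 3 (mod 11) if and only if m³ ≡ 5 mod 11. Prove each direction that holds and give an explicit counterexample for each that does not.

(⟸) For the converse, argue contrapositively. If m ≢ 3 (mod 11), then m is congruent to one of 0, 1, 2, 4, 5, 6, 7, 8, 9, 10 modulo 11, and these give m³ ≡ 0, 1, 8, 9, 4, 7, 2, 6, 3, 10 respectively — never 5.

(⟹) Suppose m ≡ 3 (mod 11). Write m = 11j + 3. Then (11j + 3)³ = 1331j³ + 1089j² + 297j + 27 = 11(121j³ + 99j² + 27j + 2) + 5, so m³ ≡ 5 (mod 11).

The biconditional holds.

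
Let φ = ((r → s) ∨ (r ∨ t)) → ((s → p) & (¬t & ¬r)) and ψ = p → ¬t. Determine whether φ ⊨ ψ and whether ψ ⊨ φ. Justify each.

Not equivalent: only (⇒) holds.

[⇒] Assume the antecedent. If s is true, the antecedent forces (s = T, r = F, p = T, t = F), and p → ¬t holds there. If s is false, the antecedent forces (s = F, r = F, p = F, t = F) or (s = F, r = F, p = T, t = F), and p → ¬t holds there. Either way p → ¬t holds.

[⇐] This fails. Under s = T, r = F, p = F, t = F, the left side is false but the right side is true.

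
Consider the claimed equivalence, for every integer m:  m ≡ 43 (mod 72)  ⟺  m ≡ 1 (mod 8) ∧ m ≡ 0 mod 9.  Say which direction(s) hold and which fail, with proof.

Neither implication holds.

(⇒) This fails: m = 43 gives 43 ≡ 43 (mod 72) but 43 ≡ 3 (mod 8), so the conjunction on the right does not hold.

(⇐) This fails: m = 9 satisfies both congruences on the right (9 ≡ 1 mod 8 and 9 ≡ 0 mod 9) yet 9 ≡ 9 (mod 72), not 43.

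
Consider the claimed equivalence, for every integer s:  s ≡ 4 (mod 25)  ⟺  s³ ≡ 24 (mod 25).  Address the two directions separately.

(⟹) This fails: take s = 4. Then 4 ≡ 4 (mod 25), but 4³ = 64 ≡ 14 (mod 25), not 24.

(⟸) This fails: take s = 24. Then 24³ = 13824 ≡ 24 (mod 25), yet 24 ≡ 24 (mod 25), not 4.

Neither implication holds.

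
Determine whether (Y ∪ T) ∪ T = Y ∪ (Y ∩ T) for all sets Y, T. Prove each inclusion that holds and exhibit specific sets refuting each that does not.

Forward inclusion. This inclusion fails. Take Y = ∅, T = {1}; then 1 ∈ (Y ∪ T) ∪ T but 1 ∉ Y ∪ (Y ∩ T).

Reverse inclusion. Let x ∈ Y ∪ (Y ∩ T). Then either x ∈ Y and x ∉ T; or x ∈ Y ∩ T. In each case x ∈ (Y ∪ T) ∪ T, so Y ∪ (Y ∩ T) ⊆ (Y ∪ T) ∪ T.

(⊆) fails; (⊇) holds.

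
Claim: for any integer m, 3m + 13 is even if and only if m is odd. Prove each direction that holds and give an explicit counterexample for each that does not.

(⇐) Suppose m is odd; write m = 2j + 1. Then 3m + 13 = 3·(2j + 1) + 13 = 2·3j + 16, which is even.

(⇒) Suppose 3m + 13 is even. Since 3 is odd, 3m and m have the same parity, so 3m + 13 ≡ m + 13 (mod 2). As 13 is odd, 3m + 13 is even exactly when m is odd. Thus m is odd.

Equivalent; both directions hold.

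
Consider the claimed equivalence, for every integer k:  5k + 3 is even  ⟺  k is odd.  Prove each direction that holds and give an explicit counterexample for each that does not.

(⇐) Suppose k is odd; write k = 2j + 1. Then 5k + 3 = 5·(2j + 1) + 3 = 2·5j + 8, which is even.

(⇒) Suppose 5k + 3 is even. Since 5 is odd, 5k and k have the same parity, so 5k + 3 ≡ k + 3 (mod 2). As 3 is odd, 5k + 3 is even exactly when k is odd. Thus k is odd.

Both directions hold.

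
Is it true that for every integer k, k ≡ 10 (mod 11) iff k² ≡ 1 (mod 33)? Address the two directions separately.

[⇒] This fails: take k = 21. Then 21 ≡ 10 (mod 11), but 21² = 441 ≡ 12 (mod 33), not 1.

[⇐] This fails: take k = 1. Then 1² = 1 ≡ 1 (mod 33), yet 1 ≡ 1 (mod 11), not 10.

(⇒) fails and (⇐) fails.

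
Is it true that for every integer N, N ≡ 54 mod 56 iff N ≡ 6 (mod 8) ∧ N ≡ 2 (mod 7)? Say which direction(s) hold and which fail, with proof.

Neither implication holds.

(⇒) This fails: N = 54 gives 54 ≡ 54 (mod 56) but 54 ≡ 5 (mod 7), so the conjunction on the right does not hold.

(⇐) This fails: N = 30 satisfies both congruences on the right (30 ≡ 6 mod 8 and 30 ≡ 2 mod 7) yet 30 ≡ 30 (mod 56), not 54.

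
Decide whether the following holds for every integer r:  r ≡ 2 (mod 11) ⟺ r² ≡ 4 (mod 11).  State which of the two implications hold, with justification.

Only the forward implication holds.

(→) Suppose r ≡ 2 (mod 11). Write r = 11j + 2. Then (11j + 2)² = 121j² + 44j + 4 = 11(11j² + 4j) + 4, so r² ≡ 4 (mod 11).

(←) This fails: take r = 9. Then 9² = 81 ≡ 4 (mod 11), yet 9 ≡ 9 (mod 11), not 2.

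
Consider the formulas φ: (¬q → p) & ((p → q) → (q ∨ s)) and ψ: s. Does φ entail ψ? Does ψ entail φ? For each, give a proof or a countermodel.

[⇒] This fails. Under q = T, p = F, s = F, the left side is true but the right side is false.

[⇐] This fails. Under q = F, p = F, s = T, the left side is false but the right side is true.

(⇒) fails and (⇐) fails.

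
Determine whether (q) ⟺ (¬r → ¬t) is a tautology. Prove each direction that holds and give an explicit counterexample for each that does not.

(⇒) fails and (⇐) fails.

[⇒] This fails. Under t = T, r = F, q = T, the left side is true but the right side is false.

[⇐] This fails. Under t = F, r = F, q = F, the left side is false but the right side is true.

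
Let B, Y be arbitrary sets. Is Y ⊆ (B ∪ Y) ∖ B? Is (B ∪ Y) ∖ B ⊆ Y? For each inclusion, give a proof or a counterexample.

(⊆) This inclusion fails. Take B = {1}, Y = {1}; then 1 ∈ Y but 1 ∉ (B ∪ Y) ∖ B.

(⊇) Let x ∈ (B ∪ Y) ∖ B. Then x ∈ Y and x ∉ B, from which x ∈ Y.

The sets are not equal: only the reverse inclusion holds.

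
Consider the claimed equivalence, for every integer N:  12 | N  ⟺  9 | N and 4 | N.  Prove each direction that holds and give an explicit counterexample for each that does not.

Not equivalent: only (⇐) holds.

(⇒) This fails: take N = 12. Certainly 12 ∣ 12, but 9 ∤ 12.

(⇐) Suppose 9 ∣ N and 4 ∣ N. Any common multiple of 9 and 4 is a multiple of their lcm; here gcd(9, 4) = 1, so lcm(9, 4) = 9·4 = 36, so 36 ∣ N. Since 12 ∣ 36, it follows that 12 ∣ N.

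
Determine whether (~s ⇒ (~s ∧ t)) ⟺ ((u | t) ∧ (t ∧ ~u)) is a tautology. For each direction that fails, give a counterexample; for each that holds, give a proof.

(⇒) This fails. Under u = T, t = T, s = F, the left side is true but the right side is false.

(⇐) Assume the antecedent. If u is true, the antecedent cannot hold. If u is false, the antecedent forces (u = F, t = T, s = F) or (u = F, t = T, s = T), and ~s ⇒ (~s ∧ t) holds there. Either way ~s ⇒ (~s ∧ t) holds.

Only the reverse direction holds.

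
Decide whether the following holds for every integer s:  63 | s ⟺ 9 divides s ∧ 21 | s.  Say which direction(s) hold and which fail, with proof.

(⟸) Suppose 9 ∣ s and 21 ∣ s. Any common multiple of 9 and 21 is a multiple of their lcm; here lcm(9, 21) = 9·21/gcd(9, 21) = 189/3 = 63, so 63 ∣ s.

(⟹) If 63 ∣ s, write s = 63q. Since 63 = 7·9, s = 9·(7q), so 9 ∣ s; and since 63 = 3·21, s = 21·(3q), so 21 ∣ s.

Both directions hold; the statement is true.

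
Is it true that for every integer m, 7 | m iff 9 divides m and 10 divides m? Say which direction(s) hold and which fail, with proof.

Neither implication holds.

(→) This fails: take m = 7. Certainly 7 ∣ 7, but 9 ∤ 7.

(←) This fails: take m = 90. Both 9 ∣ 90 and 10 ∣ 90, yet 90 is not a multiple of 7 (since 90 = 12·7 + 6), so 7 ∤ 90.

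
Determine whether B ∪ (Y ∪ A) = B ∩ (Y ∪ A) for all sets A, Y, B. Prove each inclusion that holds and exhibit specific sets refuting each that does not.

(⊆) This inclusion fails. Take A = {1}, Y = ∅, B = ∅; then 1 ∈ B ∪ (Y ∪ A) but 1 ∉ B ∩ (Y ∪ A).

(⊇) Let x ∈ B ∩ (Y ∪ A). Then either x ∈ A ∩ B and x ∉ Y; or x ∈ Y ∩ B and x ∉ A; or x ∈ A ∩ Y ∩ B. In each case x ∈ B ∪ (Y ∪ A), so B ∩ (Y ∪ A) ⊆ B ∪ (Y ∪ A).

The sets are not equal: only the reverse inclusion holds.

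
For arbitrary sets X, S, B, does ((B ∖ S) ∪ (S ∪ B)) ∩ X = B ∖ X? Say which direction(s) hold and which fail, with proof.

Forward inclusion. This inclusion fails. Take X = {1}, S = {1}, B = ∅; then 1 ∈ ((B ∖ S) ∪ (S ∪ B)) ∩ X but 1 ∉ B ∖ X.

Reverse inclusion. This inclusion fails. Take X = ∅, S = ∅, B = {1}; then 1 ∈ B ∖ X but 1 ∉ ((B ∖ S) ∪ (S ∪ B)) ∩ X.

(⊆) fails and (⊇) fails.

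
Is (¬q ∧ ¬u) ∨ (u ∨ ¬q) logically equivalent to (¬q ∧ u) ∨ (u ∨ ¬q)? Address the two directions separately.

Both implications hold.

[⇒] Assume the antecedent. If q is true, the antecedent forces (q = T, u = T), and (¬q ∧ u) ∨ (u ∨ ¬q) holds there. If q is false, (¬q ∧ u) ∨ (u ∨ ¬q) reduces to true regardless of the other variables. Either way (¬q ∧ u) ∨ (u ∨ ¬q) holds.

[⇐] Assume the antecedent. If q is true, the antecedent forces (q = T, u = T), and (¬q ∧ ¬u) ∨ (u ∨ ¬q) holds there. If q is false, (¬q ∧ ¬u) ∨ (u ∨ ¬q) reduces to true regardless of the other variables. Either way (¬q ∧ ¬u) ∨ (u ∨ ¬q) holds.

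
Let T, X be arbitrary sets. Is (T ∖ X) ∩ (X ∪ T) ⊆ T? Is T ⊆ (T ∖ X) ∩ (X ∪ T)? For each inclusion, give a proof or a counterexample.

(⟹) Let x ∈ (T ∖ X) ∩ (X ∪ T). Then x ∈ T and x ∉ X, from which x ∈ T.

(⟸) This inclusion fails. Take T = {1}, X = {1}; then 1 ∈ T but 1 ∉ (T ∖ X) ∩ (X ∪ T).

Only the forward inclusion holds.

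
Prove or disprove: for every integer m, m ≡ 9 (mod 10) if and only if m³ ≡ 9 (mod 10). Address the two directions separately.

[⇒] Suppose m ≡ 9 (mod 10). Write m = 10j + 9. Then (10j + 9)³ = 1000j³ + 2700j² + 2430j + 729 = 10(100j³ + 270j² + 243j + 72) + 9, so m³ ≡ 9 (mod 10).

[⇐] Conversely, suppose m³ ≡ 9 (mod 10). The only residue r in {0, …, 9} with r³ ≡ 9 (mod 10) is r = 9, so m ≡ 9 (mod 10).

The biconditional holds.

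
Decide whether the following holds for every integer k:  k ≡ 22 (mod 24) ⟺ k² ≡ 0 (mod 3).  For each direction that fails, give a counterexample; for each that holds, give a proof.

Forward direction. This fails: take k = 22. Then 22 ≡ 22 (mod 24), but 22² = 484 ≡ 1 (mod 3), not 0.

Converse. This fails: take k = 0. Then 0² = 0 ≡ 0 (mod 3), yet 0 ≡ 0 (mod 24), not 22.

(⇒) fails and (⇐) fails.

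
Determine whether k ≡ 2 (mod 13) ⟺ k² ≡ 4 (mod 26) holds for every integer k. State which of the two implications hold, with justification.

(⇒) This fails: take k = 15. Then 15 ≡ 2 (mod 13), but 15² = 225 ≡ 17 (mod 26), not 4.

(⇐) This fails: take k = 24. Then 24² = 576 ≡ 4 (mod 26), yet 24 ≡ 11 (mod 13), not 2.

Neither direction holds.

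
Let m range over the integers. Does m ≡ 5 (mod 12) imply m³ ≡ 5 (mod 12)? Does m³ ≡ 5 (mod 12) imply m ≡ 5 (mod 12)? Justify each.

Equivalent; both directions hold.

(→) Suppose m ≡ 5 (mod 12). Write m = 12j + 5. Then (12j + 5)³ = 1728j³ + 2160j² + 900j + 125 = 12(144j³ + 180j² + 75j + 10) + 5, so m³ ≡ 5 (mod 12).

(←) Conversely, suppose m³ ≡ 5 (mod 12). The only residue r in {0, …, 11} with r³ ≡ 5 (mod 12) is r = 5, so m ≡ 5 (mod 12).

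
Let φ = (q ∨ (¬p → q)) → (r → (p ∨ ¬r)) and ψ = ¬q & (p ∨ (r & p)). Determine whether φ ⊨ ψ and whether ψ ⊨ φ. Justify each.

Not equivalent: only (⇐) holds.

Forward direction. This fails. Under p = F, q = F, r = F, the left side is true but the right side is false.

Converse. Assume the antecedent. If p is true, the consequent reduces to true regardless of the other variables. If p is false, the antecedent cannot hold. Either way the consequent holds.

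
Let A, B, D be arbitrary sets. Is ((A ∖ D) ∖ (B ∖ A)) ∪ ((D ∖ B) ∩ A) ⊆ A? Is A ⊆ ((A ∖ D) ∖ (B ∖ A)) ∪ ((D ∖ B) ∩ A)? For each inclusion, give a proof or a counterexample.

(⟸) This inclusion fails. Take A = {1}, B = {1}, D = {1}; then 1 ∈ A but 1 ∉ ((A ∖ D) ∖ (B ∖ A)) ∪ ((D ∖ B) ∩ A).

(⟹) Let x ∈ ((A ∖ D) ∖ (B ∖ A)) ∪ ((D ∖ B) ∩ A). Then either x ∈ A and x ∉ B, D; or x ∈ A ∩ B and x ∉ D; or x ∈ A ∩ D and x ∉ B. In each case x ∈ A, so ((A ∖ D) ∖ (B ∖ A)) ∪ ((D ∖ B) ∩ A) ⊆ A.

(⊆) holds; (⊇) fails.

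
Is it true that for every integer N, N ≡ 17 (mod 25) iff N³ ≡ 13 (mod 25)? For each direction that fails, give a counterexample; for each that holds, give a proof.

Both directions hold.

Converse. Suppose N³ ≡ 13 (mod 25). The only residue r in {0, …, 24} with r³ ≡ 13 (mod 25) is r = 17, so N ≡ 17 (mod 25).

Forward direction. Suppose N ≡ 17 (mod 25). Write N = 25j + 17. Then (25j + 17)³ = 15625j³ + 31875j² + 21675j + 4913 = 25(625j³ + 1275j² + 867j + 196) + 13, so N³ ≡ 13 (mod 25).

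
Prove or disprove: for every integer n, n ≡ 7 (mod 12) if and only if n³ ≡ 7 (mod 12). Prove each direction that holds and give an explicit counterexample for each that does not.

(⟹) Suppose n ≡ 7 (mod 12). Write n = 12j + 7. Then (12j + 7)³ = 1728j³ + 3024j² + 1764j + 343 = 12(144j³ + 252j² + 147j + 28) + 7, so n³ ≡ 7 (mod 12).

(⟸) For the converse, argue contrapositively. If n ≢ 7 (mod 12), then n is congruent to one of 0, 1, 2, 3, 4, 5, 6, 8, 9, 10, 11 modulo 12, and these give n³ ≡ 0, 1, 8, 3, 4, 5, 0, 8, 9, 4, 11 respectively — never 7.

Both implications hold.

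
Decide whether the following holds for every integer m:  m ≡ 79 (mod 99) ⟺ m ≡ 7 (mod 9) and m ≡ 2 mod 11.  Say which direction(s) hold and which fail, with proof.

(⟹) Suppose m ≡ 79 (mod 99); write m = 99j + 79. Since 9 ∣ 99, reducing mod 9 gives m ≡ 79 ≡ 7 (mod 9); since 11 ∣ 99, reducing mod 11 gives m ≡ 79 ≡ 2 (mod 11).

(⟸) Conversely, if m ≡ 7 (mod 9) and m ≡ 2 (mod 11), then by the Chinese remainder theorem m ≡ 79 (mod 99). This is exactly m ≡ 79 (mod 99).

Both directions hold.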